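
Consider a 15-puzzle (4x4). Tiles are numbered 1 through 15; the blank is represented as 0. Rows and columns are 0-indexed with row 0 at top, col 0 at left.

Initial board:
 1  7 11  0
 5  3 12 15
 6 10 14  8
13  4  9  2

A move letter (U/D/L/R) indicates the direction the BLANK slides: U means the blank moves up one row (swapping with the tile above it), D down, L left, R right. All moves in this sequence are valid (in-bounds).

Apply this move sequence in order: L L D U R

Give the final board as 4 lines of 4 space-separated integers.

After move 1 (L):
 1  7  0 11
 5  3 12 15
 6 10 14  8
13  4  9  2

After move 2 (L):
 1  0  7 11
 5  3 12 15
 6 10 14  8
13  4  9  2

After move 3 (D):
 1  3  7 11
 5  0 12 15
 6 10 14  8
13  4  9  2

After move 4 (U):
 1  0  7 11
 5  3 12 15
 6 10 14  8
13  4  9  2

After move 5 (R):
 1  7  0 11
 5  3 12 15
 6 10 14  8
13  4  9  2

Answer:  1  7  0 11
 5  3 12 15
 6 10 14  8
13  4  9  2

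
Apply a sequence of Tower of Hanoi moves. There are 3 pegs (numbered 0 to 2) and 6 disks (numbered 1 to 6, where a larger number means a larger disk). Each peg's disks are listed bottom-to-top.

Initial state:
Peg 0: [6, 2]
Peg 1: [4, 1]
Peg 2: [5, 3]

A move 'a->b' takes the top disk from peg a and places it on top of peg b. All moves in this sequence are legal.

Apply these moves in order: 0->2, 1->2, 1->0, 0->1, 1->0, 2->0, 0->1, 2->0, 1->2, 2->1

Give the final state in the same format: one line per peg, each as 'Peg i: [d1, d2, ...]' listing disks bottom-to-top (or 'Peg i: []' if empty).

Answer: Peg 0: [6, 4, 2]
Peg 1: [1]
Peg 2: [5, 3]

Derivation:
After move 1 (0->2):
Peg 0: [6]
Peg 1: [4, 1]
Peg 2: [5, 3, 2]

After move 2 (1->2):
Peg 0: [6]
Peg 1: [4]
Peg 2: [5, 3, 2, 1]

After move 3 (1->0):
Peg 0: [6, 4]
Peg 1: []
Peg 2: [5, 3, 2, 1]

After move 4 (0->1):
Peg 0: [6]
Peg 1: [4]
Peg 2: [5, 3, 2, 1]

After move 5 (1->0):
Peg 0: [6, 4]
Peg 1: []
Peg 2: [5, 3, 2, 1]

After move 6 (2->0):
Peg 0: [6, 4, 1]
Peg 1: []
Peg 2: [5, 3, 2]

After move 7 (0->1):
Peg 0: [6, 4]
Peg 1: [1]
Peg 2: [5, 3, 2]

After move 8 (2->0):
Peg 0: [6, 4, 2]
Peg 1: [1]
Peg 2: [5, 3]

After move 9 (1->2):
Peg 0: [6, 4, 2]
Peg 1: []
Peg 2: [5, 3, 1]

After move 10 (2->1):
Peg 0: [6, 4, 2]
Peg 1: [1]
Peg 2: [5, 3]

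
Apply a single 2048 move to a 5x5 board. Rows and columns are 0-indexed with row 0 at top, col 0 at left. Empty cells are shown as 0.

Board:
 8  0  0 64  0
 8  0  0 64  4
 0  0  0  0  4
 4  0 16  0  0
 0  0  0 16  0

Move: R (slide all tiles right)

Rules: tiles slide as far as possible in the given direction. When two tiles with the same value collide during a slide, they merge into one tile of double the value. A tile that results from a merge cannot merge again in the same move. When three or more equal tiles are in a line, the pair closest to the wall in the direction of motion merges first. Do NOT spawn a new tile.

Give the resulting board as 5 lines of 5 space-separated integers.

Answer:  0  0  0  8 64
 0  0  8 64  4
 0  0  0  0  4
 0  0  0  4 16
 0  0  0  0 16

Derivation:
Slide right:
row 0: [8, 0, 0, 64, 0] -> [0, 0, 0, 8, 64]
row 1: [8, 0, 0, 64, 4] -> [0, 0, 8, 64, 4]
row 2: [0, 0, 0, 0, 4] -> [0, 0, 0, 0, 4]
row 3: [4, 0, 16, 0, 0] -> [0, 0, 0, 4, 16]
row 4: [0, 0, 0, 16, 0] -> [0, 0, 0, 0, 16]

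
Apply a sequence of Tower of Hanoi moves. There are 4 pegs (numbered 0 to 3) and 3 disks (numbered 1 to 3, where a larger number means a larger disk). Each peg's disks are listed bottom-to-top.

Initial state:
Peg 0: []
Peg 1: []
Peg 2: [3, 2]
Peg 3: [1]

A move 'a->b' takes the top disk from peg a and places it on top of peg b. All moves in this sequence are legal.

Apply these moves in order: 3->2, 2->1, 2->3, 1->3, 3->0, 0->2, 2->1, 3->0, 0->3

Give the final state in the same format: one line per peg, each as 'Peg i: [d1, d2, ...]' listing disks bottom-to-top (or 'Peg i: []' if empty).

After move 1 (3->2):
Peg 0: []
Peg 1: []
Peg 2: [3, 2, 1]
Peg 3: []

After move 2 (2->1):
Peg 0: []
Peg 1: [1]
Peg 2: [3, 2]
Peg 3: []

After move 3 (2->3):
Peg 0: []
Peg 1: [1]
Peg 2: [3]
Peg 3: [2]

After move 4 (1->3):
Peg 0: []
Peg 1: []
Peg 2: [3]
Peg 3: [2, 1]

After move 5 (3->0):
Peg 0: [1]
Peg 1: []
Peg 2: [3]
Peg 3: [2]

After move 6 (0->2):
Peg 0: []
Peg 1: []
Peg 2: [3, 1]
Peg 3: [2]

After move 7 (2->1):
Peg 0: []
Peg 1: [1]
Peg 2: [3]
Peg 3: [2]

After move 8 (3->0):
Peg 0: [2]
Peg 1: [1]
Peg 2: [3]
Peg 3: []

After move 9 (0->3):
Peg 0: []
Peg 1: [1]
Peg 2: [3]
Peg 3: [2]

Answer: Peg 0: []
Peg 1: [1]
Peg 2: [3]
Peg 3: [2]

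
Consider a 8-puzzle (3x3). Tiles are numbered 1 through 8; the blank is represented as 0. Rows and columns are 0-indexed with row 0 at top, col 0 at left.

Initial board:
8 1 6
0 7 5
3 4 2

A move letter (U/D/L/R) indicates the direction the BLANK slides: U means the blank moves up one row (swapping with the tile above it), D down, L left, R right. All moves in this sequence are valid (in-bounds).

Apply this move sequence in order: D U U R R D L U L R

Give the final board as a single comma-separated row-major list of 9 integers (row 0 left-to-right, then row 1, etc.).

After move 1 (D):
8 1 6
3 7 5
0 4 2

After move 2 (U):
8 1 6
0 7 5
3 4 2

After move 3 (U):
0 1 6
8 7 5
3 4 2

After move 4 (R):
1 0 6
8 7 5
3 4 2

After move 5 (R):
1 6 0
8 7 5
3 4 2

After move 6 (D):
1 6 5
8 7 0
3 4 2

After move 7 (L):
1 6 5
8 0 7
3 4 2

After move 8 (U):
1 0 5
8 6 7
3 4 2

After move 9 (L):
0 1 5
8 6 7
3 4 2

After move 10 (R):
1 0 5
8 6 7
3 4 2

Answer: 1, 0, 5, 8, 6, 7, 3, 4, 2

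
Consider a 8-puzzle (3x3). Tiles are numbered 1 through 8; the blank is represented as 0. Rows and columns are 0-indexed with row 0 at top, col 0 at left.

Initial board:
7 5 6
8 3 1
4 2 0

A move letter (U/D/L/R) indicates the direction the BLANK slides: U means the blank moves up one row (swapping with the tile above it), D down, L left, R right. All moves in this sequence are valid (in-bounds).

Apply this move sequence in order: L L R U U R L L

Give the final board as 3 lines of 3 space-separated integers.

After move 1 (L):
7 5 6
8 3 1
4 0 2

After move 2 (L):
7 5 6
8 3 1
0 4 2

After move 3 (R):
7 5 6
8 3 1
4 0 2

After move 4 (U):
7 5 6
8 0 1
4 3 2

After move 5 (U):
7 0 6
8 5 1
4 3 2

After move 6 (R):
7 6 0
8 5 1
4 3 2

After move 7 (L):
7 0 6
8 5 1
4 3 2

After move 8 (L):
0 7 6
8 5 1
4 3 2

Answer: 0 7 6
8 5 1
4 3 2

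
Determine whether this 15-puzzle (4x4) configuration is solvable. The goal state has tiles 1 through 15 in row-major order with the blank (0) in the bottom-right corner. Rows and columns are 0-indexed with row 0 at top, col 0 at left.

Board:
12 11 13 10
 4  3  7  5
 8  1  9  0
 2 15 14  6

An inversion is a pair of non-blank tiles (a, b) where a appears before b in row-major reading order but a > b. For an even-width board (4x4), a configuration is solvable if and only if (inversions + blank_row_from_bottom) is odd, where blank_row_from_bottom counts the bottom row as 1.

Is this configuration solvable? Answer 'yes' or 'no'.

Answer: yes

Derivation:
Inversions: 59
Blank is in row 2 (0-indexed from top), which is row 2 counting from the bottom (bottom = 1).
59 + 2 = 61, which is odd, so the puzzle is solvable.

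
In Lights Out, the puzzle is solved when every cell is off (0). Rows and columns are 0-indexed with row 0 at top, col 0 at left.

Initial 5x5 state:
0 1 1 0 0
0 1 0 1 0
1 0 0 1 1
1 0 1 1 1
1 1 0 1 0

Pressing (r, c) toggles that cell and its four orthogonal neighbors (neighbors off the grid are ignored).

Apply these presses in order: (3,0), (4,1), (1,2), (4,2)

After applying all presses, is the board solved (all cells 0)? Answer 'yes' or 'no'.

Answer: no

Derivation:
After press 1 at (3,0):
0 1 1 0 0
0 1 0 1 0
0 0 0 1 1
0 1 1 1 1
0 1 0 1 0

After press 2 at (4,1):
0 1 1 0 0
0 1 0 1 0
0 0 0 1 1
0 0 1 1 1
1 0 1 1 0

After press 3 at (1,2):
0 1 0 0 0
0 0 1 0 0
0 0 1 1 1
0 0 1 1 1
1 0 1 1 0

After press 4 at (4,2):
0 1 0 0 0
0 0 1 0 0
0 0 1 1 1
0 0 0 1 1
1 1 0 0 0

Lights still on: 9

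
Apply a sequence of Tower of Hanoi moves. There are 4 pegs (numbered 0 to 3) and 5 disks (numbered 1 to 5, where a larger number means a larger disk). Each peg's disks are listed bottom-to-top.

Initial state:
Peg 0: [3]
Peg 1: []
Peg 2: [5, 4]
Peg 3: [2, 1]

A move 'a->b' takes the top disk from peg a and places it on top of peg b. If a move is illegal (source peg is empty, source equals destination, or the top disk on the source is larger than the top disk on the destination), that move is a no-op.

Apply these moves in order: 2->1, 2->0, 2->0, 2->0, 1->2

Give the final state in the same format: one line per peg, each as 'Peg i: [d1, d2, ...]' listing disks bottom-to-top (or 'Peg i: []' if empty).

Answer: Peg 0: [3]
Peg 1: []
Peg 2: [5, 4]
Peg 3: [2, 1]

Derivation:
After move 1 (2->1):
Peg 0: [3]
Peg 1: [4]
Peg 2: [5]
Peg 3: [2, 1]

After move 2 (2->0):
Peg 0: [3]
Peg 1: [4]
Peg 2: [5]
Peg 3: [2, 1]

After move 3 (2->0):
Peg 0: [3]
Peg 1: [4]
Peg 2: [5]
Peg 3: [2, 1]

After move 4 (2->0):
Peg 0: [3]
Peg 1: [4]
Peg 2: [5]
Peg 3: [2, 1]

After move 5 (1->2):
Peg 0: [3]
Peg 1: []
Peg 2: [5, 4]
Peg 3: [2, 1]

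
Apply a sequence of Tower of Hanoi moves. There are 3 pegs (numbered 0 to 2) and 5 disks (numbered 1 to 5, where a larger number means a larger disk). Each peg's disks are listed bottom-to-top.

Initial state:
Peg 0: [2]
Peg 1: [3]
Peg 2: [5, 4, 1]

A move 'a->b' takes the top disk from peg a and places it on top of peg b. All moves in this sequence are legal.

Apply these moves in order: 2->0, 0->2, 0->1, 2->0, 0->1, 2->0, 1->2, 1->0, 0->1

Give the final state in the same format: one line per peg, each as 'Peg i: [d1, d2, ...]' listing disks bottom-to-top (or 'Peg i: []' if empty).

Answer: Peg 0: [4]
Peg 1: [3, 2]
Peg 2: [5, 1]

Derivation:
After move 1 (2->0):
Peg 0: [2, 1]
Peg 1: [3]
Peg 2: [5, 4]

After move 2 (0->2):
Peg 0: [2]
Peg 1: [3]
Peg 2: [5, 4, 1]

After move 3 (0->1):
Peg 0: []
Peg 1: [3, 2]
Peg 2: [5, 4, 1]

After move 4 (2->0):
Peg 0: [1]
Peg 1: [3, 2]
Peg 2: [5, 4]

After move 5 (0->1):
Peg 0: []
Peg 1: [3, 2, 1]
Peg 2: [5, 4]

After move 6 (2->0):
Peg 0: [4]
Peg 1: [3, 2, 1]
Peg 2: [5]

After move 7 (1->2):
Peg 0: [4]
Peg 1: [3, 2]
Peg 2: [5, 1]

After move 8 (1->0):
Peg 0: [4, 2]
Peg 1: [3]
Peg 2: [5, 1]

After move 9 (0->1):
Peg 0: [4]
Peg 1: [3, 2]
Peg 2: [5, 1]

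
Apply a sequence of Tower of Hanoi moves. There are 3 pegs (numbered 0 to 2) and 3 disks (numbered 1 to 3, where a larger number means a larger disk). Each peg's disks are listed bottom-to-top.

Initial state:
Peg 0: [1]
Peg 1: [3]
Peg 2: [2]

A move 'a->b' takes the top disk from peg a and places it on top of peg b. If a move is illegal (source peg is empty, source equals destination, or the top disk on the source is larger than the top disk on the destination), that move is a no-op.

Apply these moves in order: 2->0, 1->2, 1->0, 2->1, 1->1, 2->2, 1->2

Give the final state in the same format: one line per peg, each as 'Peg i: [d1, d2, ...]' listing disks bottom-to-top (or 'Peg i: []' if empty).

After move 1 (2->0):
Peg 0: [1]
Peg 1: [3]
Peg 2: [2]

After move 2 (1->2):
Peg 0: [1]
Peg 1: [3]
Peg 2: [2]

After move 3 (1->0):
Peg 0: [1]
Peg 1: [3]
Peg 2: [2]

After move 4 (2->1):
Peg 0: [1]
Peg 1: [3, 2]
Peg 2: []

After move 5 (1->1):
Peg 0: [1]
Peg 1: [3, 2]
Peg 2: []

After move 6 (2->2):
Peg 0: [1]
Peg 1: [3, 2]
Peg 2: []

After move 7 (1->2):
Peg 0: [1]
Peg 1: [3]
Peg 2: [2]

Answer: Peg 0: [1]
Peg 1: [3]
Peg 2: [2]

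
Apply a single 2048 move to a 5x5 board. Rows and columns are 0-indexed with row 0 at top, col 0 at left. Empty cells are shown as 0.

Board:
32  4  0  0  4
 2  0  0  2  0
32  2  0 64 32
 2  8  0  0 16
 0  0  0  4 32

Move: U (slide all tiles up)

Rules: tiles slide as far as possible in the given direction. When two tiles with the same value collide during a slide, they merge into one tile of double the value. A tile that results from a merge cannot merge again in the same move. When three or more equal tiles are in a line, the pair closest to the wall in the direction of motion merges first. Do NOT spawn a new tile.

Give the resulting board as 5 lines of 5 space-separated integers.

Answer: 32  4  0  2  4
 2  2  0 64 32
32  8  0  4 16
 2  0  0  0 32
 0  0  0  0  0

Derivation:
Slide up:
col 0: [32, 2, 32, 2, 0] -> [32, 2, 32, 2, 0]
col 1: [4, 0, 2, 8, 0] -> [4, 2, 8, 0, 0]
col 2: [0, 0, 0, 0, 0] -> [0, 0, 0, 0, 0]
col 3: [0, 2, 64, 0, 4] -> [2, 64, 4, 0, 0]
col 4: [4, 0, 32, 16, 32] -> [4, 32, 16, 32, 0]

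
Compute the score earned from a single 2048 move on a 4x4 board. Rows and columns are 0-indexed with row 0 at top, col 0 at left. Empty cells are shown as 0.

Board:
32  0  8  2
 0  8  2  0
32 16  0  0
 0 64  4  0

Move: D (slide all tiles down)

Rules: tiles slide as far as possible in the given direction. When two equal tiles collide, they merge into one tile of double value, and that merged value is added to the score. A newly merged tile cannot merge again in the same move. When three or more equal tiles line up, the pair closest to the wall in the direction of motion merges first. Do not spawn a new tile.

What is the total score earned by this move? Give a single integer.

Answer: 64

Derivation:
Slide down:
col 0: [32, 0, 32, 0] -> [0, 0, 0, 64]  score +64 (running 64)
col 1: [0, 8, 16, 64] -> [0, 8, 16, 64]  score +0 (running 64)
col 2: [8, 2, 0, 4] -> [0, 8, 2, 4]  score +0 (running 64)
col 3: [2, 0, 0, 0] -> [0, 0, 0, 2]  score +0 (running 64)
Board after move:
 0  0  0  0
 0  8  8  0
 0 16  2  0
64 64  4  2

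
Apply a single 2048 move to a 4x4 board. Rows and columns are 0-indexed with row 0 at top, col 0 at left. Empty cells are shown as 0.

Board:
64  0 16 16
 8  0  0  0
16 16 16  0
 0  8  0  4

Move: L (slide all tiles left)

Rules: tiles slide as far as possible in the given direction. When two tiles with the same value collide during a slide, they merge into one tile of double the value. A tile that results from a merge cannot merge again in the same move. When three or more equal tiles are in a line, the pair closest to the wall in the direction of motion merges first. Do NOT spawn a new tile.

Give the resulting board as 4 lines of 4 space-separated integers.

Slide left:
row 0: [64, 0, 16, 16] -> [64, 32, 0, 0]
row 1: [8, 0, 0, 0] -> [8, 0, 0, 0]
row 2: [16, 16, 16, 0] -> [32, 16, 0, 0]
row 3: [0, 8, 0, 4] -> [8, 4, 0, 0]

Answer: 64 32  0  0
 8  0  0  0
32 16  0  0
 8  4  0  0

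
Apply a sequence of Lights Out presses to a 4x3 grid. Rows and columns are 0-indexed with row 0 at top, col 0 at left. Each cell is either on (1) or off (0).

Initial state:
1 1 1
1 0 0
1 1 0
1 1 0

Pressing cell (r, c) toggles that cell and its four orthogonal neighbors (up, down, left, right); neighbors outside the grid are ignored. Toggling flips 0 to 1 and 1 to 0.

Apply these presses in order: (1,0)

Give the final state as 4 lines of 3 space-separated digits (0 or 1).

Answer: 0 1 1
0 1 0
0 1 0
1 1 0

Derivation:
After press 1 at (1,0):
0 1 1
0 1 0
0 1 0
1 1 0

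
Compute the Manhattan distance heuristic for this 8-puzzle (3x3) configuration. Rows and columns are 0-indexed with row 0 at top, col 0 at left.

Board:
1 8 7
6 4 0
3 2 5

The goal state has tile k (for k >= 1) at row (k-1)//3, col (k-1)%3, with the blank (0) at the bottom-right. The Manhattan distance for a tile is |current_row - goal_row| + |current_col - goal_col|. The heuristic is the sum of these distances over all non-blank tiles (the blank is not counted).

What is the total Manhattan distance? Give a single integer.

Tile 1: (0,0)->(0,0) = 0
Tile 8: (0,1)->(2,1) = 2
Tile 7: (0,2)->(2,0) = 4
Tile 6: (1,0)->(1,2) = 2
Tile 4: (1,1)->(1,0) = 1
Tile 3: (2,0)->(0,2) = 4
Tile 2: (2,1)->(0,1) = 2
Tile 5: (2,2)->(1,1) = 2
Sum: 0 + 2 + 4 + 2 + 1 + 4 + 2 + 2 = 17

Answer: 17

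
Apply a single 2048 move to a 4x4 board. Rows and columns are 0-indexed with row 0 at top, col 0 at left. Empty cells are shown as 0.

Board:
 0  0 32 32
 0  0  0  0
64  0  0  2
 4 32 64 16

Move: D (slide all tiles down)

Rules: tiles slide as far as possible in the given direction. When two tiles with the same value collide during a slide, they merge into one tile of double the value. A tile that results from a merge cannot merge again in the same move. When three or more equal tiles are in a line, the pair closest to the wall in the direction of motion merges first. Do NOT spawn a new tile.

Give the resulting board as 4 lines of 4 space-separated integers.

Slide down:
col 0: [0, 0, 64, 4] -> [0, 0, 64, 4]
col 1: [0, 0, 0, 32] -> [0, 0, 0, 32]
col 2: [32, 0, 0, 64] -> [0, 0, 32, 64]
col 3: [32, 0, 2, 16] -> [0, 32, 2, 16]

Answer:  0  0  0  0
 0  0  0 32
64  0 32  2
 4 32 64 16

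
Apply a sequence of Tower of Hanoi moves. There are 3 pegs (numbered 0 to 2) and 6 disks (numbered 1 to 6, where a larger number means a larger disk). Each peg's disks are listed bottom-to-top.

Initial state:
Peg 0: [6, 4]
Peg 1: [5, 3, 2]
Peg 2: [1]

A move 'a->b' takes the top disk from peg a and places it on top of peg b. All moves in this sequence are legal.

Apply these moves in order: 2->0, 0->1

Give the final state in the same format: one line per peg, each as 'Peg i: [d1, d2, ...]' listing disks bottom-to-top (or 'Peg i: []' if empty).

After move 1 (2->0):
Peg 0: [6, 4, 1]
Peg 1: [5, 3, 2]
Peg 2: []

After move 2 (0->1):
Peg 0: [6, 4]
Peg 1: [5, 3, 2, 1]
Peg 2: []

Answer: Peg 0: [6, 4]
Peg 1: [5, 3, 2, 1]
Peg 2: []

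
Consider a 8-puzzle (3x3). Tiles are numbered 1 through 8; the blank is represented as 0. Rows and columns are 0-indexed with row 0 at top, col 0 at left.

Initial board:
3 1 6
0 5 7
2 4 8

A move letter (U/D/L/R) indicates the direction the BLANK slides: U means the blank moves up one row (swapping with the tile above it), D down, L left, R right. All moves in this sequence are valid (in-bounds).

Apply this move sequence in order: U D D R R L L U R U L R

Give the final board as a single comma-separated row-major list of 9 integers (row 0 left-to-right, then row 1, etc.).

After move 1 (U):
0 1 6
3 5 7
2 4 8

After move 2 (D):
3 1 6
0 5 7
2 4 8

After move 3 (D):
3 1 6
2 5 7
0 4 8

After move 4 (R):
3 1 6
2 5 7
4 0 8

After move 5 (R):
3 1 6
2 5 7
4 8 0

After move 6 (L):
3 1 6
2 5 7
4 0 8

After move 7 (L):
3 1 6
2 5 7
0 4 8

After move 8 (U):
3 1 6
0 5 7
2 4 8

After move 9 (R):
3 1 6
5 0 7
2 4 8

After move 10 (U):
3 0 6
5 1 7
2 4 8

After move 11 (L):
0 3 6
5 1 7
2 4 8

After move 12 (R):
3 0 6
5 1 7
2 4 8

Answer: 3, 0, 6, 5, 1, 7, 2, 4, 8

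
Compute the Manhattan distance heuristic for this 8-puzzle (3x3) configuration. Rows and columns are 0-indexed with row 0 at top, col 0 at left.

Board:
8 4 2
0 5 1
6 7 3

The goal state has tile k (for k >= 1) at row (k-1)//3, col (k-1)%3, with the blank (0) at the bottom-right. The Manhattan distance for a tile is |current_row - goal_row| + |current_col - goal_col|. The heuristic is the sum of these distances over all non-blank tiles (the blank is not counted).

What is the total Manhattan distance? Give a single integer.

Answer: 15

Derivation:
Tile 8: (0,0)->(2,1) = 3
Tile 4: (0,1)->(1,0) = 2
Tile 2: (0,2)->(0,1) = 1
Tile 5: (1,1)->(1,1) = 0
Tile 1: (1,2)->(0,0) = 3
Tile 6: (2,0)->(1,2) = 3
Tile 7: (2,1)->(2,0) = 1
Tile 3: (2,2)->(0,2) = 2
Sum: 3 + 2 + 1 + 0 + 3 + 3 + 1 + 2 = 15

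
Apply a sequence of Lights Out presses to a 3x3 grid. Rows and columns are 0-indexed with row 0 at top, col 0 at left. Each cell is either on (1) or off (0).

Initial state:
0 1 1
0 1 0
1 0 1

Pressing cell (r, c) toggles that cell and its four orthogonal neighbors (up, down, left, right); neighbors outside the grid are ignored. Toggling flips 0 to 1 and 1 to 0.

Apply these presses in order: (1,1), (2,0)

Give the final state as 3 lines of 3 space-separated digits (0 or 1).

Answer: 0 0 1
0 0 1
0 0 1

Derivation:
After press 1 at (1,1):
0 0 1
1 0 1
1 1 1

After press 2 at (2,0):
0 0 1
0 0 1
0 0 1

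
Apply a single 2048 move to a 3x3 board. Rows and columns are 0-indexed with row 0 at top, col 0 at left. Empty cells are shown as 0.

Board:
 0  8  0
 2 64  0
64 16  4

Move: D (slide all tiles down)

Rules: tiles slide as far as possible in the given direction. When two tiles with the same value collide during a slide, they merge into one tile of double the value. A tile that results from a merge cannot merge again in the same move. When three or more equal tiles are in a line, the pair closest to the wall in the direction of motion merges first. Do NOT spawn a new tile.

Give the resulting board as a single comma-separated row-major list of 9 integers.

Slide down:
col 0: [0, 2, 64] -> [0, 2, 64]
col 1: [8, 64, 16] -> [8, 64, 16]
col 2: [0, 0, 4] -> [0, 0, 4]

Answer: 0, 8, 0, 2, 64, 0, 64, 16, 4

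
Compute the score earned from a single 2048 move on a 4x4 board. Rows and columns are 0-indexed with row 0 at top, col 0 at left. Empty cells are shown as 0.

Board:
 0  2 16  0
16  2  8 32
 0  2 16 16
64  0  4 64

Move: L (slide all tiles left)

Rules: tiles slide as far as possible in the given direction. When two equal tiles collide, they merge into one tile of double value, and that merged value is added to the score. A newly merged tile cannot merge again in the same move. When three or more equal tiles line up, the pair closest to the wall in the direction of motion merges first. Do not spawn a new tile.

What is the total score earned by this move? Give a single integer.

Answer: 32

Derivation:
Slide left:
row 0: [0, 2, 16, 0] -> [2, 16, 0, 0]  score +0 (running 0)
row 1: [16, 2, 8, 32] -> [16, 2, 8, 32]  score +0 (running 0)
row 2: [0, 2, 16, 16] -> [2, 32, 0, 0]  score +32 (running 32)
row 3: [64, 0, 4, 64] -> [64, 4, 64, 0]  score +0 (running 32)
Board after move:
 2 16  0  0
16  2  8 32
 2 32  0  0
64  4 64  0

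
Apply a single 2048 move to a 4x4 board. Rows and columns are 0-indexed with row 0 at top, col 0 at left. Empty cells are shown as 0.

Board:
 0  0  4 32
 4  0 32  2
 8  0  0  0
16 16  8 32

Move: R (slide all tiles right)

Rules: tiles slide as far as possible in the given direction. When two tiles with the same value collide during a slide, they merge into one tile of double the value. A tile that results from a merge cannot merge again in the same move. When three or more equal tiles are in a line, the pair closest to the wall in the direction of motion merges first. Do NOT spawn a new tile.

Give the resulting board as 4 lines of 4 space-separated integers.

Answer:  0  0  4 32
 0  4 32  2
 0  0  0  8
 0 32  8 32

Derivation:
Slide right:
row 0: [0, 0, 4, 32] -> [0, 0, 4, 32]
row 1: [4, 0, 32, 2] -> [0, 4, 32, 2]
row 2: [8, 0, 0, 0] -> [0, 0, 0, 8]
row 3: [16, 16, 8, 32] -> [0, 32, 8, 32]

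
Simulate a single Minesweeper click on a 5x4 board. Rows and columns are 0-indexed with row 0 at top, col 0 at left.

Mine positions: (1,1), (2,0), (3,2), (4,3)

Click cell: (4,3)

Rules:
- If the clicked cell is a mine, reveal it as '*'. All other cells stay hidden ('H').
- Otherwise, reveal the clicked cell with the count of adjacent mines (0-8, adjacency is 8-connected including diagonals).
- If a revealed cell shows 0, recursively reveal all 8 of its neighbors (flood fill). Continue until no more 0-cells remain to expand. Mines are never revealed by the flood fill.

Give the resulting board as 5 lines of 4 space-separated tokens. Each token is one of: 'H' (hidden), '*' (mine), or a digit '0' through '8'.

H H H H
H H H H
H H H H
H H H H
H H H *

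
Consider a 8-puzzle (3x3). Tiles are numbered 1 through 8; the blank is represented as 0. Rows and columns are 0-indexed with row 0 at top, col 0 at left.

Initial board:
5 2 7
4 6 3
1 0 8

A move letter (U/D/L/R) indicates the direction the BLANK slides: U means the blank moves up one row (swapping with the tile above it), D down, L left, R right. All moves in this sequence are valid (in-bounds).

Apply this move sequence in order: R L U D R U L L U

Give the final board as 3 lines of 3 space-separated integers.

Answer: 0 2 7
5 4 6
1 8 3

Derivation:
After move 1 (R):
5 2 7
4 6 3
1 8 0

After move 2 (L):
5 2 7
4 6 3
1 0 8

After move 3 (U):
5 2 7
4 0 3
1 6 8

After move 4 (D):
5 2 7
4 6 3
1 0 8

After move 5 (R):
5 2 7
4 6 3
1 8 0

After move 6 (U):
5 2 7
4 6 0
1 8 3

After move 7 (L):
5 2 7
4 0 6
1 8 3

After move 8 (L):
5 2 7
0 4 6
1 8 3

After move 9 (U):
0 2 7
5 4 6
1 8 3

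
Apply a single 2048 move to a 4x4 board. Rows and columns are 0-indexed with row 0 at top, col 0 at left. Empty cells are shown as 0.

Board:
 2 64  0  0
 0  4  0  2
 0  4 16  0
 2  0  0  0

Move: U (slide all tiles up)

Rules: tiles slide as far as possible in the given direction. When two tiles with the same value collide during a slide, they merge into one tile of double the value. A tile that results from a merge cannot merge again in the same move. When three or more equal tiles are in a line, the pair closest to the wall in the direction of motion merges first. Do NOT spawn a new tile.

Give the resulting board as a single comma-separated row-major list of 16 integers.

Slide up:
col 0: [2, 0, 0, 2] -> [4, 0, 0, 0]
col 1: [64, 4, 4, 0] -> [64, 8, 0, 0]
col 2: [0, 0, 16, 0] -> [16, 0, 0, 0]
col 3: [0, 2, 0, 0] -> [2, 0, 0, 0]

Answer: 4, 64, 16, 2, 0, 8, 0, 0, 0, 0, 0, 0, 0, 0, 0, 0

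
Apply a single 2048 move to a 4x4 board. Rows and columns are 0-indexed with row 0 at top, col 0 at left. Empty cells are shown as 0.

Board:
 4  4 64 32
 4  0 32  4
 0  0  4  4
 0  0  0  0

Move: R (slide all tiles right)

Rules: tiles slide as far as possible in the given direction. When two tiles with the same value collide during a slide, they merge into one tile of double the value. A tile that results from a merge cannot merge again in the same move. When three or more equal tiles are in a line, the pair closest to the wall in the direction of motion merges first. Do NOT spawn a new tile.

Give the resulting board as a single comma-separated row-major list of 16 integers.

Answer: 0, 8, 64, 32, 0, 4, 32, 4, 0, 0, 0, 8, 0, 0, 0, 0

Derivation:
Slide right:
row 0: [4, 4, 64, 32] -> [0, 8, 64, 32]
row 1: [4, 0, 32, 4] -> [0, 4, 32, 4]
row 2: [0, 0, 4, 4] -> [0, 0, 0, 8]
row 3: [0, 0, 0, 0] -> [0, 0, 0, 0]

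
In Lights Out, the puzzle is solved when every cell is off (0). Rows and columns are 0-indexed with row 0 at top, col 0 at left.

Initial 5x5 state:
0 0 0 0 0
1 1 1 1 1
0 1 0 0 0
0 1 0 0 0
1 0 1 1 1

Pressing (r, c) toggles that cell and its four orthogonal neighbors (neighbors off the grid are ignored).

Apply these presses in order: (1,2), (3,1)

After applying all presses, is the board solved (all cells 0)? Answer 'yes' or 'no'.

After press 1 at (1,2):
0 0 1 0 0
1 0 0 0 1
0 1 1 0 0
0 1 0 0 0
1 0 1 1 1

After press 2 at (3,1):
0 0 1 0 0
1 0 0 0 1
0 0 1 0 0
1 0 1 0 0
1 1 1 1 1

Lights still on: 11

Answer: no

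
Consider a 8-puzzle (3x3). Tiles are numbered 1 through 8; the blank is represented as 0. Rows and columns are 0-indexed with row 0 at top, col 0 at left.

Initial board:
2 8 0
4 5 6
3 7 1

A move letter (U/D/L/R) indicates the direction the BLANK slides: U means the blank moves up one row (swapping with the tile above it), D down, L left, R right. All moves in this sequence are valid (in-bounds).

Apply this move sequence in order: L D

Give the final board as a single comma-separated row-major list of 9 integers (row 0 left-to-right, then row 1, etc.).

Answer: 2, 5, 8, 4, 0, 6, 3, 7, 1

Derivation:
After move 1 (L):
2 0 8
4 5 6
3 7 1

After move 2 (D):
2 5 8
4 0 6
3 7 1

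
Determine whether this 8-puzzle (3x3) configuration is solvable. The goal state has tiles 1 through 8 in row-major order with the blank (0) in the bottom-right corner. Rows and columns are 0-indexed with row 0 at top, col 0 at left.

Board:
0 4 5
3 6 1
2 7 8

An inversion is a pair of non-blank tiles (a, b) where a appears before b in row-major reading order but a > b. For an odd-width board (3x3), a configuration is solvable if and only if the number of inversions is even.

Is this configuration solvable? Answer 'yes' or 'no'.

Inversions (pairs i<j in row-major order where tile[i] > tile[j] > 0): 10
10 is even, so the puzzle is solvable.

Answer: yes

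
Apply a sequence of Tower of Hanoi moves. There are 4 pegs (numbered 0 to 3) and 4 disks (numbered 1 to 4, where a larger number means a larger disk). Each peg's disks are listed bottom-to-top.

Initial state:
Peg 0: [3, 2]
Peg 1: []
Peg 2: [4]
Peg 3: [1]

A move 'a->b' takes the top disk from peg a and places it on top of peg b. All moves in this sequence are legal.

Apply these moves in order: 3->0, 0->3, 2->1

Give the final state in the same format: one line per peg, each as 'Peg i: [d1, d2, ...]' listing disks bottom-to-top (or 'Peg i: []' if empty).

After move 1 (3->0):
Peg 0: [3, 2, 1]
Peg 1: []
Peg 2: [4]
Peg 3: []

After move 2 (0->3):
Peg 0: [3, 2]
Peg 1: []
Peg 2: [4]
Peg 3: [1]

After move 3 (2->1):
Peg 0: [3, 2]
Peg 1: [4]
Peg 2: []
Peg 3: [1]

Answer: Peg 0: [3, 2]
Peg 1: [4]
Peg 2: []
Peg 3: [1]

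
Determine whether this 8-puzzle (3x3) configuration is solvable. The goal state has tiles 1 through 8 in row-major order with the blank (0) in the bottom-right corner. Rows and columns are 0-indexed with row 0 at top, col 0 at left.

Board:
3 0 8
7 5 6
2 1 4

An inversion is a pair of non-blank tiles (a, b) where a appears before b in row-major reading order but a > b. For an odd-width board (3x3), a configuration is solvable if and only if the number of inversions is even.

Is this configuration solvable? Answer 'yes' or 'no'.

Answer: yes

Derivation:
Inversions (pairs i<j in row-major order where tile[i] > tile[j] > 0): 20
20 is even, so the puzzle is solvable.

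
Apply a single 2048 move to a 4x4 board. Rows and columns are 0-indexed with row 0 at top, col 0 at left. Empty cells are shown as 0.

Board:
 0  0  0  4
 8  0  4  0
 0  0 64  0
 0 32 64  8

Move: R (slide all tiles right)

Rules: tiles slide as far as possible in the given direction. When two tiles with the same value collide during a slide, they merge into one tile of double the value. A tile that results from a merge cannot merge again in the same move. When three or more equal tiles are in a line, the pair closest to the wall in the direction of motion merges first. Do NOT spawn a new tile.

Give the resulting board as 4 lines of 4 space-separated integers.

Slide right:
row 0: [0, 0, 0, 4] -> [0, 0, 0, 4]
row 1: [8, 0, 4, 0] -> [0, 0, 8, 4]
row 2: [0, 0, 64, 0] -> [0, 0, 0, 64]
row 3: [0, 32, 64, 8] -> [0, 32, 64, 8]

Answer:  0  0  0  4
 0  0  8  4
 0  0  0 64
 0 32 64  8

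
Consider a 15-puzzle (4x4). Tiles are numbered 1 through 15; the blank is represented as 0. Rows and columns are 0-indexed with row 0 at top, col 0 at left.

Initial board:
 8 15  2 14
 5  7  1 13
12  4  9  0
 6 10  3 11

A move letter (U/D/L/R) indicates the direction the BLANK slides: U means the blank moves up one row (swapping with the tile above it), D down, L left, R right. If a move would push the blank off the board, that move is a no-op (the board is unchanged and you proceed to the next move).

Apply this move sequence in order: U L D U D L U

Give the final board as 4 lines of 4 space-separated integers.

After move 1 (U):
 8 15  2 14
 5  7  1  0
12  4  9 13
 6 10  3 11

After move 2 (L):
 8 15  2 14
 5  7  0  1
12  4  9 13
 6 10  3 11

After move 3 (D):
 8 15  2 14
 5  7  9  1
12  4  0 13
 6 10  3 11

After move 4 (U):
 8 15  2 14
 5  7  0  1
12  4  9 13
 6 10  3 11

After move 5 (D):
 8 15  2 14
 5  7  9  1
12  4  0 13
 6 10  3 11

After move 6 (L):
 8 15  2 14
 5  7  9  1
12  0  4 13
 6 10  3 11

After move 7 (U):
 8 15  2 14
 5  0  9  1
12  7  4 13
 6 10  3 11

Answer:  8 15  2 14
 5  0  9  1
12  7  4 13
 6 10  3 11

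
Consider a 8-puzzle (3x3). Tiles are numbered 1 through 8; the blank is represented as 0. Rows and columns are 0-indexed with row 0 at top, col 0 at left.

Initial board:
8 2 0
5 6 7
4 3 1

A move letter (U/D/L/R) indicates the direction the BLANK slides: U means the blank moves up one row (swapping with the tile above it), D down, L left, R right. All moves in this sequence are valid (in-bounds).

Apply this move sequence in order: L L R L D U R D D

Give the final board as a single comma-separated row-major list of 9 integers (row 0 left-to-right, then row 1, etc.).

After move 1 (L):
8 0 2
5 6 7
4 3 1

After move 2 (L):
0 8 2
5 6 7
4 3 1

After move 3 (R):
8 0 2
5 6 7
4 3 1

After move 4 (L):
0 8 2
5 6 7
4 3 1

After move 5 (D):
5 8 2
0 6 7
4 3 1

After move 6 (U):
0 8 2
5 6 7
4 3 1

After move 7 (R):
8 0 2
5 6 7
4 3 1

After move 8 (D):
8 6 2
5 0 7
4 3 1

After move 9 (D):
8 6 2
5 3 7
4 0 1

Answer: 8, 6, 2, 5, 3, 7, 4, 0, 1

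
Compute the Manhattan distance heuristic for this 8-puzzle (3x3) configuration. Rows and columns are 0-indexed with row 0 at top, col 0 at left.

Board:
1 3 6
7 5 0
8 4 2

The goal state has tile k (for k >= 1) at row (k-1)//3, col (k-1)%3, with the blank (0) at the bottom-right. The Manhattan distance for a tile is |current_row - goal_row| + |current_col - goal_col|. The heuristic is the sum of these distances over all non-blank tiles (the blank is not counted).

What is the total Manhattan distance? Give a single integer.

Tile 1: at (0,0), goal (0,0), distance |0-0|+|0-0| = 0
Tile 3: at (0,1), goal (0,2), distance |0-0|+|1-2| = 1
Tile 6: at (0,2), goal (1,2), distance |0-1|+|2-2| = 1
Tile 7: at (1,0), goal (2,0), distance |1-2|+|0-0| = 1
Tile 5: at (1,1), goal (1,1), distance |1-1|+|1-1| = 0
Tile 8: at (2,0), goal (2,1), distance |2-2|+|0-1| = 1
Tile 4: at (2,1), goal (1,0), distance |2-1|+|1-0| = 2
Tile 2: at (2,2), goal (0,1), distance |2-0|+|2-1| = 3
Sum: 0 + 1 + 1 + 1 + 0 + 1 + 2 + 3 = 9

Answer: 9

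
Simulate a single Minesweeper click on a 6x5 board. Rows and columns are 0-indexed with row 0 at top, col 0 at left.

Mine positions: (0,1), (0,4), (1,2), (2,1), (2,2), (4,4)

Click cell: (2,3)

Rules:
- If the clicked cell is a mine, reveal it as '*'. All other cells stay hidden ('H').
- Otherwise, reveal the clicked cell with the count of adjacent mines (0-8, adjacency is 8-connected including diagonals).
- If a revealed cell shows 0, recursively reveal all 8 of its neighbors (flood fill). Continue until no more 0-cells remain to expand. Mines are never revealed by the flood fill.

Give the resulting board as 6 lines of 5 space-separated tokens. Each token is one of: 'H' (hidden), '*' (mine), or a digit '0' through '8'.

H H H H H
H H H H H
H H H 2 H
H H H H H
H H H H H
H H H H H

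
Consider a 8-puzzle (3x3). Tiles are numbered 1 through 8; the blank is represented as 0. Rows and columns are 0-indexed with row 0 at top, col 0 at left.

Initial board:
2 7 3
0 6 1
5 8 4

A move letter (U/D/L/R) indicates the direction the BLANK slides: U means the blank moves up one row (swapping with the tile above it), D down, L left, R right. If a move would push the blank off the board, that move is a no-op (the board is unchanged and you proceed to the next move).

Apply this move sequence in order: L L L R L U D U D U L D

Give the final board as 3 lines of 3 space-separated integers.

After move 1 (L):
2 7 3
0 6 1
5 8 4

After move 2 (L):
2 7 3
0 6 1
5 8 4

After move 3 (L):
2 7 3
0 6 1
5 8 4

After move 4 (R):
2 7 3
6 0 1
5 8 4

After move 5 (L):
2 7 3
0 6 1
5 8 4

After move 6 (U):
0 7 3
2 6 1
5 8 4

After move 7 (D):
2 7 3
0 6 1
5 8 4

After move 8 (U):
0 7 3
2 6 1
5 8 4

After move 9 (D):
2 7 3
0 6 1
5 8 4

After move 10 (U):
0 7 3
2 6 1
5 8 4

After move 11 (L):
0 7 3
2 6 1
5 8 4

After move 12 (D):
2 7 3
0 6 1
5 8 4

Answer: 2 7 3
0 6 1
5 8 4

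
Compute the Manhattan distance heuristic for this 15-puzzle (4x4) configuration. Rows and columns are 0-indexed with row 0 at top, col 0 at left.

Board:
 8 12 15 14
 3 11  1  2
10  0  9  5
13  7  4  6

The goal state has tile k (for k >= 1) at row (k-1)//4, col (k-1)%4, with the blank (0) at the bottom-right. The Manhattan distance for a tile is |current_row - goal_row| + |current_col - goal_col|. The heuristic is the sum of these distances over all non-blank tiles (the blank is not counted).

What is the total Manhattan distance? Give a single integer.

Tile 8: at (0,0), goal (1,3), distance |0-1|+|0-3| = 4
Tile 12: at (0,1), goal (2,3), distance |0-2|+|1-3| = 4
Tile 15: at (0,2), goal (3,2), distance |0-3|+|2-2| = 3
Tile 14: at (0,3), goal (3,1), distance |0-3|+|3-1| = 5
Tile 3: at (1,0), goal (0,2), distance |1-0|+|0-2| = 3
Tile 11: at (1,1), goal (2,2), distance |1-2|+|1-2| = 2
Tile 1: at (1,2), goal (0,0), distance |1-0|+|2-0| = 3
Tile 2: at (1,3), goal (0,1), distance |1-0|+|3-1| = 3
Tile 10: at (2,0), goal (2,1), distance |2-2|+|0-1| = 1
Tile 9: at (2,2), goal (2,0), distance |2-2|+|2-0| = 2
Tile 5: at (2,3), goal (1,0), distance |2-1|+|3-0| = 4
Tile 13: at (3,0), goal (3,0), distance |3-3|+|0-0| = 0
Tile 7: at (3,1), goal (1,2), distance |3-1|+|1-2| = 3
Tile 4: at (3,2), goal (0,3), distance |3-0|+|2-3| = 4
Tile 6: at (3,3), goal (1,1), distance |3-1|+|3-1| = 4
Sum: 4 + 4 + 3 + 5 + 3 + 2 + 3 + 3 + 1 + 2 + 4 + 0 + 3 + 4 + 4 = 45

Answer: 45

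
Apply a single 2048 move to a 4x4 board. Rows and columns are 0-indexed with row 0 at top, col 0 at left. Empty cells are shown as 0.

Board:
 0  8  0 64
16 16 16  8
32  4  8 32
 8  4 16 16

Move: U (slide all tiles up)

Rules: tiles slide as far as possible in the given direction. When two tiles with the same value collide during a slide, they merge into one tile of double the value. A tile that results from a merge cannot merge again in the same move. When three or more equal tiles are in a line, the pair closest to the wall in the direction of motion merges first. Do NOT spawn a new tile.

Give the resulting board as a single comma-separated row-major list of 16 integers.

Slide up:
col 0: [0, 16, 32, 8] -> [16, 32, 8, 0]
col 1: [8, 16, 4, 4] -> [8, 16, 8, 0]
col 2: [0, 16, 8, 16] -> [16, 8, 16, 0]
col 3: [64, 8, 32, 16] -> [64, 8, 32, 16]

Answer: 16, 8, 16, 64, 32, 16, 8, 8, 8, 8, 16, 32, 0, 0, 0, 16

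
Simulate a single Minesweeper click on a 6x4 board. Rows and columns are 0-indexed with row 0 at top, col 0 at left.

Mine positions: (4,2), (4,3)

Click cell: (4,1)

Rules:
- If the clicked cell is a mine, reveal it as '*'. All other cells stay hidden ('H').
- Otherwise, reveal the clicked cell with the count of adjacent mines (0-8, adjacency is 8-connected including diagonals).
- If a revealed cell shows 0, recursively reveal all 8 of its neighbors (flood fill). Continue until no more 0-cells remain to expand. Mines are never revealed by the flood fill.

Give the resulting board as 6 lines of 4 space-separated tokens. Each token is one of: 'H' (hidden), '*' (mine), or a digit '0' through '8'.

H H H H
H H H H
H H H H
H H H H
H 1 H H
H H H H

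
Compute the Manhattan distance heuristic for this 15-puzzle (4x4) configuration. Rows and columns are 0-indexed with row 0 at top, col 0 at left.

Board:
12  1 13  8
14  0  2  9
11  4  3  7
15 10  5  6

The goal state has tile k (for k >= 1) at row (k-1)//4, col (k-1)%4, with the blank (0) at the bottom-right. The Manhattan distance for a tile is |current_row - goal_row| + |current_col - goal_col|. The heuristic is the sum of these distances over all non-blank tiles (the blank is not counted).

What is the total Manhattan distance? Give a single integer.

Tile 12: at (0,0), goal (2,3), distance |0-2|+|0-3| = 5
Tile 1: at (0,1), goal (0,0), distance |0-0|+|1-0| = 1
Tile 13: at (0,2), goal (3,0), distance |0-3|+|2-0| = 5
Tile 8: at (0,3), goal (1,3), distance |0-1|+|3-3| = 1
Tile 14: at (1,0), goal (3,1), distance |1-3|+|0-1| = 3
Tile 2: at (1,2), goal (0,1), distance |1-0|+|2-1| = 2
Tile 9: at (1,3), goal (2,0), distance |1-2|+|3-0| = 4
Tile 11: at (2,0), goal (2,2), distance |2-2|+|0-2| = 2
Tile 4: at (2,1), goal (0,3), distance |2-0|+|1-3| = 4
Tile 3: at (2,2), goal (0,2), distance |2-0|+|2-2| = 2
Tile 7: at (2,3), goal (1,2), distance |2-1|+|3-2| = 2
Tile 15: at (3,0), goal (3,2), distance |3-3|+|0-2| = 2
Tile 10: at (3,1), goal (2,1), distance |3-2|+|1-1| = 1
Tile 5: at (3,2), goal (1,0), distance |3-1|+|2-0| = 4
Tile 6: at (3,3), goal (1,1), distance |3-1|+|3-1| = 4
Sum: 5 + 1 + 5 + 1 + 3 + 2 + 4 + 2 + 4 + 2 + 2 + 2 + 1 + 4 + 4 = 42

Answer: 42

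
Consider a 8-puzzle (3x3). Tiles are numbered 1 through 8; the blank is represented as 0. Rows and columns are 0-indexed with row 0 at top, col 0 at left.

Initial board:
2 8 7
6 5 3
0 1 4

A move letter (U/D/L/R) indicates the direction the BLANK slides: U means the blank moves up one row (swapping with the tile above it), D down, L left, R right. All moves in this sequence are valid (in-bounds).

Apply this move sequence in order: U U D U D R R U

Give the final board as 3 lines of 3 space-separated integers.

After move 1 (U):
2 8 7
0 5 3
6 1 4

After move 2 (U):
0 8 7
2 5 3
6 1 4

After move 3 (D):
2 8 7
0 5 3
6 1 4

After move 4 (U):
0 8 7
2 5 3
6 1 4

After move 5 (D):
2 8 7
0 5 3
6 1 4

After move 6 (R):
2 8 7
5 0 3
6 1 4

After move 7 (R):
2 8 7
5 3 0
6 1 4

After move 8 (U):
2 8 0
5 3 7
6 1 4

Answer: 2 8 0
5 3 7
6 1 4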